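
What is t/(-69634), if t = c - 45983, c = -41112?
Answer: 87095/69634 ≈ 1.2508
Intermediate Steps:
t = -87095 (t = -41112 - 45983 = -87095)
t/(-69634) = -87095/(-69634) = -87095*(-1/69634) = 87095/69634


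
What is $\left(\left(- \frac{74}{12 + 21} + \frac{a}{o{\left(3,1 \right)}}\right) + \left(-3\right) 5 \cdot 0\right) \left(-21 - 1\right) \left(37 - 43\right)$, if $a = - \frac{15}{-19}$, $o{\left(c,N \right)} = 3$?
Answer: $- \frac{4964}{19} \approx -261.26$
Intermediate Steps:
$a = \frac{15}{19}$ ($a = \left(-15\right) \left(- \frac{1}{19}\right) = \frac{15}{19} \approx 0.78947$)
$\left(\left(- \frac{74}{12 + 21} + \frac{a}{o{\left(3,1 \right)}}\right) + \left(-3\right) 5 \cdot 0\right) \left(-21 - 1\right) \left(37 - 43\right) = \left(\left(- \frac{74}{12 + 21} + \frac{15}{19 \cdot 3}\right) + \left(-3\right) 5 \cdot 0\right) \left(-21 - 1\right) \left(37 - 43\right) = \left(\left(- \frac{74}{33} + \frac{15}{19} \cdot \frac{1}{3}\right) - 0\right) \left(\left(-22\right) \left(-6\right)\right) = \left(\left(\left(-74\right) \frac{1}{33} + \frac{5}{19}\right) + 0\right) 132 = \left(\left(- \frac{74}{33} + \frac{5}{19}\right) + 0\right) 132 = \left(- \frac{1241}{627} + 0\right) 132 = \left(- \frac{1241}{627}\right) 132 = - \frac{4964}{19}$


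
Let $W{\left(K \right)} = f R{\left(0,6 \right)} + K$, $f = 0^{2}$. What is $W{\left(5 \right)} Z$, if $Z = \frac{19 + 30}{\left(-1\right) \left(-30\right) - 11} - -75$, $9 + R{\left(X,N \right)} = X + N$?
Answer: $\frac{7370}{19} \approx 387.89$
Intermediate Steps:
$f = 0$
$R{\left(X,N \right)} = -9 + N + X$ ($R{\left(X,N \right)} = -9 + \left(X + N\right) = -9 + \left(N + X\right) = -9 + N + X$)
$W{\left(K \right)} = K$ ($W{\left(K \right)} = 0 \left(-9 + 6 + 0\right) + K = 0 \left(-3\right) + K = 0 + K = K$)
$Z = \frac{1474}{19}$ ($Z = \frac{49}{30 - 11} + 75 = \frac{49}{19} + 75 = \frac{1474}{19} \approx 77.579$)
$W{\left(5 \right)} Z = 5 \cdot \frac{1474}{19} = \frac{7370}{19}$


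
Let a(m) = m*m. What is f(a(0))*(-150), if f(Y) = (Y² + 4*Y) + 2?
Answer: -300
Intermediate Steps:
a(m) = m²
f(Y) = 2 + Y² + 4*Y
f(a(0))*(-150) = (2 + (0²)² + 4*0²)*(-150) = (2 + 0² + 4*0)*(-150) = (2 + 0 + 0)*(-150) = 2*(-150) = -300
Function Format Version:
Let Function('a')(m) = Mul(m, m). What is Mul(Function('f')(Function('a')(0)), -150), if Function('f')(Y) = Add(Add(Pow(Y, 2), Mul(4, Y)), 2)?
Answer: -300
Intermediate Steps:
Function('a')(m) = Pow(m, 2)
Function('f')(Y) = Add(2, Pow(Y, 2), Mul(4, Y))
Mul(Function('f')(Function('a')(0)), -150) = Mul(Add(2, Pow(Pow(0, 2), 2), Mul(4, Pow(0, 2))), -150) = Mul(Add(2, Pow(0, 2), Mul(4, 0)), -150) = Mul(Add(2, 0, 0), -150) = Mul(2, -150) = -300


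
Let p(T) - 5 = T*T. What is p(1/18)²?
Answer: 2627641/104976 ≈ 25.031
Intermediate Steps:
p(T) = 5 + T² (p(T) = 5 + T*T = 5 + T²)
p(1/18)² = (5 + (1/18)²)² = (5 + 1/324)² = (1621/324)² = 2627641/104976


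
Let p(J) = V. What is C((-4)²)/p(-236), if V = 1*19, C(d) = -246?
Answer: -246/19 ≈ -12.947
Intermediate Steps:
V = 19
p(J) = 19
C((-4)²)/p(-236) = -246/19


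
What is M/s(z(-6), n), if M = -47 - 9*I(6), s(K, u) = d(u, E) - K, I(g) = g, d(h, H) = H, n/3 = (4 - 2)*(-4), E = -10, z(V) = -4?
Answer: 101/6 ≈ 16.833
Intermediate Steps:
n = -24 (n = 3*((4 - 2)*(-4)) = 3*(2*(-4)) = 3*(-8) = -24)
s(K, u) = -10 - K
M = -101 (M = -47 - 9*6 = -47 - 54 = -101)
M/s(z(-6), n) = -101/(-10 - 1*(-4)) = -101/(-10 + 4) = -101/(-6) = -101*(-⅙) = 101/6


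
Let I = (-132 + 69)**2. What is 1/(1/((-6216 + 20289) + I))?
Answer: 18042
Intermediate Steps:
I = 3969 (I = (-63)**2 = 3969)
1/(1/((-6216 + 20289) + I)) = 1/(1/((-6216 + 20289) + 3969)) = 1/(1/(14073 + 3969)) = 1/(1/18042) = 18042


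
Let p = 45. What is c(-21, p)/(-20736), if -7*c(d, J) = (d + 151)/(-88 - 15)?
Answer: -65/7475328 ≈ -8.6953e-6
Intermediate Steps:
c(d, J) = 151/721 + d/721 (c(d, J) = -(d + 151)/(7*(-88 - 15)) = -(151 + d)/(7*(-103)) = -(151 + d)*(-1)/(7*103) = -(-151/103 - d/103)/7 = 151/721 + d/721)
c(-21, p)/(-20736) = (151/721 + (1/721)*(-21))/(-20736) = (151/721 - 3/103)*(-1/20736) = (130/721)*(-1/20736) = -65/7475328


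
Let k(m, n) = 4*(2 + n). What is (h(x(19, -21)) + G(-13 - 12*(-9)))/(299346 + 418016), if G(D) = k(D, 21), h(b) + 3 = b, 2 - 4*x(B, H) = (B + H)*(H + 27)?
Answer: 185/1434724 ≈ 0.00012894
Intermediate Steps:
x(B, H) = 1/2 - (27 + H)*(B + H)/4 (x(B, H) = 1/2 - (B + H)*(H + 27)/4 = 1/2 - (B + H)*(27 + H)/4 = 1/2 - (27 + H)*(B + H)/4)
h(b) = -3 + b
k(m, n) = 8 + 4*n
G(D) = 92 (G(D) = 8 + 4*21 = 8 + 84 = 92)
(h(x(19, -21)) + G(-13 - 12*(-9)))/(299346 + 418016) = ((-3 + (1/2 - 27/4*19 - 27/4*(-21) - 1/4*(-21)**2 - 1/4*19*(-21))) + 92)/(299346 + 418016) = ((-3 + (1/2 - 513/4 + 567/4 - 1/4*441 + 399/4)) + 92)/717362 = ((-3 + (1/2 - 513/4 + 567/4 - 441/4 + 399/4)) + 92)*(1/717362) = ((-3 + 7/2) + 92)*(1/717362) = (1/2 + 92)*(1/717362) = (185/2)*(1/717362) = 185/1434724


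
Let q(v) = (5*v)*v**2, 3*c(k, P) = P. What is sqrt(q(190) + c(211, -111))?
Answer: sqrt(34294963) ≈ 5856.2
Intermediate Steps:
c(k, P) = P/3
q(v) = 5*v**3
sqrt(q(190) + c(211, -111)) = sqrt(5*190**3 + (1/3)*(-111)) = sqrt(5*6859000 - 37) = sqrt(34295000 - 37) = sqrt(34294963)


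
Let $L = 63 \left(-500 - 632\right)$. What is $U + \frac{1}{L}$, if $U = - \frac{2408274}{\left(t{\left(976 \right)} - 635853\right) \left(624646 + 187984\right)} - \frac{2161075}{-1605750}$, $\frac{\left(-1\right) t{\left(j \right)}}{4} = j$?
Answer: $\frac{1526168128743486581}{1134001166456022228} \approx 1.3458$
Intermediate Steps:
$L = -71316$ ($L = 63 \left(-1132\right) = -71316$)
$t{\left(j \right)} = - 4 j$
$U = \frac{898812738409843}{667845209926986}$ ($U = - \frac{2408274}{\left(\left(-4\right) 976 - 635853\right) \left(624646 + 187984\right)} - \frac{2161075}{-1605750} = - \frac{2408274}{\left(-3904 - 635853\right) 812630} - - \frac{86443}{64230} = - \frac{2408274}{\left(-639757\right) 812630} + \frac{86443}{64230} = - \frac{2408274}{-519885730910} + \frac{86443}{64230} = \left(-2408274\right) \left(- \frac{1}{519885730910}\right) + \frac{86443}{64230} = \frac{1204137}{259942865455} + \frac{86443}{64230} = \frac{898812738409843}{667845209926986} \approx 1.3458$)
$U + \frac{1}{L} = \frac{898812738409843}{667845209926986} + \frac{1}{-71316} = \frac{898812738409843}{667845209926986} - \frac{1}{71316} = \frac{1526168128743486581}{1134001166456022228}$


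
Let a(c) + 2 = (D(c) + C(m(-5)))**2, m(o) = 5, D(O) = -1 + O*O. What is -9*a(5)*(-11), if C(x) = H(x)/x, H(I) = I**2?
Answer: 83061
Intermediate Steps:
D(O) = -1 + O**2
C(x) = x (C(x) = x**2/x = x)
a(c) = -2 + (4 + c**2)**2 (a(c) = -2 + ((-1 + c**2) + 5)**2 = -2 + (4 + c**2)**2)
-9*a(5)*(-11) = -9*(-2 + (4 + 5**2)**2)*(-11) = -9*(-2 + (4 + 25)**2)*(-11) = -9*(-2 + 29**2)*(-11) = -9*(-2 + 841)*(-11) = -9*839*(-11) = -7551*(-11) = 83061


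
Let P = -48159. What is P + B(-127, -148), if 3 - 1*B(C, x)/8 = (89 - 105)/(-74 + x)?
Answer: -5343049/111 ≈ -48136.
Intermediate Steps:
B(C, x) = 24 + 128/(-74 + x) (B(C, x) = 24 - 8*(89 - 105)/(-74 + x) = 24 - (-128)/(-74 + x) = 24 + 128/(-74 + x))
P + B(-127, -148) = -48159 + 8*(-206 + 3*(-148))/(-74 - 148) = -48159 + 8*(-206 - 444)/(-222) = -48159 + 8*(-1/222)*(-650) = -48159 + 2600/111 = -5343049/111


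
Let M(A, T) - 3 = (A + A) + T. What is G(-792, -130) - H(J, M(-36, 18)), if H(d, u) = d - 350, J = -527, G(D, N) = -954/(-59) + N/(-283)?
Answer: 14920921/16697 ≈ 893.63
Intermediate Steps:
M(A, T) = 3 + T + 2*A (M(A, T) = 3 + ((A + A) + T) = 3 + (2*A + T) = 3 + (T + 2*A) = 3 + T + 2*A)
G(D, N) = 954/59 - N/283 (G(D, N) = -954*(-1/59) + N*(-1/283) = 954/59 - N/283)
H(d, u) = -350 + d
G(-792, -130) - H(J, M(-36, 18)) = (954/59 - 1/283*(-130)) - (-350 - 527) = (954/59 + 130/283) - 1*(-877) = 277652/16697 + 877 = 14920921/16697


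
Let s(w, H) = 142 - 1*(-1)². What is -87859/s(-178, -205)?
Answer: -87859/141 ≈ -623.11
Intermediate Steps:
s(w, H) = 141 (s(w, H) = 142 - 1*1 = 142 - 1 = 141)
-87859/s(-178, -205) = -87859/141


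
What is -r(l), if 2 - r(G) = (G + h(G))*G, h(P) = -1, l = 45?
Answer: 1978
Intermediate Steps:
r(G) = 2 - G*(-1 + G) (r(G) = 2 - (G - 1)*G = 2 - (-1 + G)*G = 2 - G*(-1 + G))
-r(l) = -(2 + 45 - 1*45²) = -(2 + 45 - 1*2025) = -(2 + 45 - 2025) = -1*(-1978) = 1978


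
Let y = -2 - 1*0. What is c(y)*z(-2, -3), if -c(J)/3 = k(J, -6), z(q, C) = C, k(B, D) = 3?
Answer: 27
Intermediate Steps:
y = -2 (y = -2 + 0 = -2)
c(J) = -9 (c(J) = -3*3 = -9)
c(y)*z(-2, -3) = -9*(-3) = 27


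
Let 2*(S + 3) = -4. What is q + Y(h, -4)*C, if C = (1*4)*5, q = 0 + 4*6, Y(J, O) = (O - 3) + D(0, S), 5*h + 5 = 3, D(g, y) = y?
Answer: -216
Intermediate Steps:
S = -5 (S = -3 + (½)*(-4) = -3 - 2 = -5)
h = -⅖ (h = -1 + (⅕)*3 = -1 + ⅗ = -⅖ ≈ -0.40000)
Y(J, O) = -8 + O (Y(J, O) = (O - 3) - 5 = (-3 + O) - 5 = -8 + O)
q = 24 (q = 0 + 24 = 24)
C = 20 (C = 4*5 = 20)
q + Y(h, -4)*C = 24 + (-8 - 4)*20 = 24 - 12*20 = 24 - 240 = -216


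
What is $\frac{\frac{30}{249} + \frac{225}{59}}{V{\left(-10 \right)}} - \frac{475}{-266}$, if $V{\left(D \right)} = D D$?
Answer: $\frac{1251221}{685580} \approx 1.8251$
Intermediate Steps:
$V{\left(D \right)} = D^{2}$
$\frac{\frac{30}{249} + \frac{225}{59}}{V{\left(-10 \right)}} - \frac{475}{-266} = \frac{\frac{30}{249} + \frac{225}{59}}{\left(-10\right)^{2}} - \frac{475}{-266} = \frac{30 \cdot \frac{1}{249} + 225 \cdot \frac{1}{59}}{100} - - \frac{25}{14} = \left(\frac{10}{83} + \frac{225}{59}\right) \frac{1}{100} + \frac{25}{14} = \frac{19265}{4897} \cdot \frac{1}{100} + \frac{25}{14} = \frac{3853}{97940} + \frac{25}{14} = \frac{1251221}{685580}$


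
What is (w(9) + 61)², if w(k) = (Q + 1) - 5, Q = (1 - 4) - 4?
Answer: 2500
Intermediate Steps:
Q = -7 (Q = -3 - 4 = -7)
w(k) = -11 (w(k) = (-7 + 1) - 5 = -6 - 5 = -11)
(w(9) + 61)² = (-11 + 61)² = 50² = 2500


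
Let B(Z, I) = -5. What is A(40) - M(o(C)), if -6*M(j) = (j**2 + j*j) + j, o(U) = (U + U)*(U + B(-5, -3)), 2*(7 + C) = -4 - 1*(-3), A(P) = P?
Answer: 11790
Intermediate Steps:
C = -15/2 (C = -7 + (-4 - 1*(-3))/2 = -7 + (-4 + 3)/2 = -7 + (1/2)*(-1) = -7 - 1/2 = -15/2 ≈ -7.5000)
o(U) = 2*U*(-5 + U) (o(U) = (U + U)*(U - 5) = (2*U)*(-5 + U) = 2*U*(-5 + U))
M(j) = -j**2/3 - j/6 (M(j) = -((j**2 + j*j) + j)/6 = -((j**2 + j**2) + j)/6 = -(2*j**2 + j)/6 = -(j + 2*j**2)/6 = -j**2/3 - j/6)
A(40) - M(o(C)) = 40 - (-1)*2*(-15/2)*(-5 - 15/2)*(1 + 2*(2*(-15/2)*(-5 - 15/2)))/6 = 40 - (-1)*2*(-15/2)*(-25/2)*(1 + 2*(2*(-15/2)*(-25/2)))/6 = 40 - (-1)*375*(1 + 2*(375/2))/(6*2) = 40 - (-1)*375*(1 + 375)/(6*2) = 40 - (-1)*375*376/(6*2) = 40 - 1*(-11750) = 40 + 11750 = 11790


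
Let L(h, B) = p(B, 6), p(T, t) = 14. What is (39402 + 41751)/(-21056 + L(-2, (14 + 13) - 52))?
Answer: -9017/2338 ≈ -3.8567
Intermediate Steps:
L(h, B) = 14
(39402 + 41751)/(-21056 + L(-2, (14 + 13) - 52)) = (39402 + 41751)/(-21056 + 14) = 81153/(-21042) = 81153*(-1/21042) = -9017/2338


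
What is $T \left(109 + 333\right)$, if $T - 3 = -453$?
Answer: $-198900$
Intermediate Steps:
$T = -450$ ($T = 3 - 453 = -450$)
$T \left(109 + 333\right) = - 450 \left(109 + 333\right) = \left(-450\right) 442 = -198900$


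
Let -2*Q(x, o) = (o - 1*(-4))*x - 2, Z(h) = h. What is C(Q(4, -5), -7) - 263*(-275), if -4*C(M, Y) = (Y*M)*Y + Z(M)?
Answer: 144575/2 ≈ 72288.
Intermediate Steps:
Q(x, o) = 1 - x*(4 + o)/2 (Q(x, o) = -((o - 1*(-4))*x - 2)/2 = -((o + 4)*x - 2)/2 = -((4 + o)*x - 2)/2 = -(x*(4 + o) - 2)/2 = -(-2 + x*(4 + o))/2 = 1 - x*(4 + o)/2)
C(M, Y) = -M/4 - M*Y²/4 (C(M, Y) = -((Y*M)*Y + M)/4 = -((M*Y)*Y + M)/4 = -(M*Y² + M)/4 = -(M + M*Y²)/4 = -M/4 - M*Y²/4)
C(Q(4, -5), -7) - 263*(-275) = (1 - 2*4 - ½*(-5)*4)*(-1 - 1*(-7)²)/4 - 263*(-275) = (1 - 8 + 10)*(-1 - 1*49)/4 + 72325 = (¼)*3*(-1 - 49) + 72325 = (¼)*3*(-50) + 72325 = -75/2 + 72325 = 144575/2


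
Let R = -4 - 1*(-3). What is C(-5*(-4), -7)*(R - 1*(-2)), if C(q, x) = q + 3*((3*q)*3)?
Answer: 560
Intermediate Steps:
R = -1 (R = -4 + 3 = -1)
C(q, x) = 28*q (C(q, x) = q + 3*(9*q) = q + 27*q = 28*q)
C(-5*(-4), -7)*(R - 1*(-2)) = (28*(-5*(-4)))*(-1 - 1*(-2)) = (28*20)*(-1 + 2) = 560*1 = 560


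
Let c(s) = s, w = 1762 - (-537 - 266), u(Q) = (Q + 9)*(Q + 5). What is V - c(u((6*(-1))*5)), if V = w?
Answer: 2040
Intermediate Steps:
u(Q) = (5 + Q)*(9 + Q) (u(Q) = (9 + Q)*(5 + Q) = (5 + Q)*(9 + Q))
w = 2565 (w = 1762 - 1*(-803) = 1762 + 803 = 2565)
V = 2565
V - c(u((6*(-1))*5)) = 2565 - (45 + ((6*(-1))*5)² + 14*((6*(-1))*5)) = 2565 - (45 + (-6*5)² + 14*(-6*5)) = 2565 - (45 + (-30)² + 14*(-30)) = 2565 - (45 + 900 - 420) = 2565 - 1*525 = 2565 - 525 = 2040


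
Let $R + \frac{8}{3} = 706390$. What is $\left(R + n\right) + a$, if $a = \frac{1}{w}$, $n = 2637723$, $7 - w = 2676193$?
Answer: $\frac{8949461256521}{2676186} \approx 3.3441 \cdot 10^{6}$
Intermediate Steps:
$w = -2676186$ ($w = 7 - 2676193 = -2676186$)
$R = \frac{2119162}{3}$ ($R = - \frac{8}{3} + 706390 = \frac{2119162}{3} \approx 7.0639 \cdot 10^{5}$)
$a = - \frac{1}{2676186}$ ($a = \frac{1}{-2676186} = - \frac{1}{2676186} \approx -3.7367 \cdot 10^{-7}$)
$\left(R + n\right) + a = \left(\frac{2119162}{3} + 2637723\right) - \frac{1}{2676186} = \frac{10032331}{3} - \frac{1}{2676186} = \frac{8949461256521}{2676186}$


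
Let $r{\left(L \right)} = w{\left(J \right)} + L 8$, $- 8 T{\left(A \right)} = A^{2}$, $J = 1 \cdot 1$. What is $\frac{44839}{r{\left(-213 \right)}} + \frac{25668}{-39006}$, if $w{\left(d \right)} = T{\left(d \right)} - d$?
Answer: $- \frac{796780970}{29560047} \approx -26.955$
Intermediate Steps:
$J = 1$
$T{\left(A \right)} = - \frac{A^{2}}{8}$
$w{\left(d \right)} = - d - \frac{d^{2}}{8}$ ($w{\left(d \right)} = - \frac{d^{2}}{8} - d = - d - \frac{d^{2}}{8}$)
$r{\left(L \right)} = - \frac{9}{8} + 8 L$ ($r{\left(L \right)} = \frac{1}{8} \cdot 1 \left(-8 - 1\right) + L 8 = \frac{1}{8} \cdot 1 \left(-8 - 1\right) + 8 L = \frac{1}{8} \cdot 1 \left(-9\right) + 8 L = - \frac{9}{8} + 8 L$)
$\frac{44839}{r{\left(-213 \right)}} + \frac{25668}{-39006} = \frac{44839}{- \frac{9}{8} + 8 \left(-213\right)} + \frac{25668}{-39006} = \frac{44839}{- \frac{9}{8} - 1704} + 25668 \left(- \frac{1}{39006}\right) = \frac{44839}{- \frac{13641}{8}} - \frac{1426}{2167} = 44839 \left(- \frac{8}{13641}\right) - \frac{1426}{2167} = - \frac{358712}{13641} - \frac{1426}{2167} = - \frac{796780970}{29560047}$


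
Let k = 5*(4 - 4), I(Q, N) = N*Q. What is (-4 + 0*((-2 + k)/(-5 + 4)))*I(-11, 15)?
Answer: 660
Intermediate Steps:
k = 0 (k = 5*0 = 0)
(-4 + 0*((-2 + k)/(-5 + 4)))*I(-11, 15) = (-4 + 0*((-2 + 0)/(-5 + 4)))*(15*(-11)) = (-4 + 0*(-2/(-1)))*(-165) = (-4 + 0*(-2*(-1)))*(-165) = (-4 + 0*2)*(-165) = (-4 + 0)*(-165) = -4*(-165) = 660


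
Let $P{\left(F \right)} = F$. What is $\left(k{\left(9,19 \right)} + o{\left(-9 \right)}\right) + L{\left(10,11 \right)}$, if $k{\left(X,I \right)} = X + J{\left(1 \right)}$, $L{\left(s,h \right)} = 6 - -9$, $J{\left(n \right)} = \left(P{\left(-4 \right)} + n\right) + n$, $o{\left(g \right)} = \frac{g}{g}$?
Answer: $23$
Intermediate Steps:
$o{\left(g \right)} = 1$
$J{\left(n \right)} = -4 + 2 n$ ($J{\left(n \right)} = \left(-4 + n\right) + n = -4 + 2 n$)
$L{\left(s,h \right)} = 15$ ($L{\left(s,h \right)} = 6 + 9 = 15$)
$k{\left(X,I \right)} = -2 + X$ ($k{\left(X,I \right)} = X + \left(-4 + 2 \cdot 1\right) = X + \left(-4 + 2\right) = X - 2 = -2 + X$)
$\left(k{\left(9,19 \right)} + o{\left(-9 \right)}\right) + L{\left(10,11 \right)} = \left(\left(-2 + 9\right) + 1\right) + 15 = \left(7 + 1\right) + 15 = 8 + 15 = 23$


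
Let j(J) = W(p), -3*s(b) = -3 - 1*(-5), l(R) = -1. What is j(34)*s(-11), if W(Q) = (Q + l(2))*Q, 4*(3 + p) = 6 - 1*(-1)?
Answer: -15/8 ≈ -1.8750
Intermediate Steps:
s(b) = -⅔ (s(b) = -(-3 - 1*(-5))/3 = -(-3 + 5)/3 = -⅓*2 = -⅔)
p = -5/4 (p = -3 + (6 - 1*(-1))/4 = -3 + (6 + 1)/4 = -3 + (¼)*7 = -3 + 7/4 = -5/4 ≈ -1.2500)
W(Q) = Q*(-1 + Q) (W(Q) = (Q - 1)*Q = (-1 + Q)*Q = Q*(-1 + Q))
j(J) = 45/16 (j(J) = -5*(-1 - 5/4)/4 = -5/4*(-9/4) = 45/16)
j(34)*s(-11) = (45/16)*(-⅔) = -15/8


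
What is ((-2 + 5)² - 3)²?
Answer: 36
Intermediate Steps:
((-2 + 5)² - 3)² = (3² - 3)² = (9 - 3)² = 6² = 36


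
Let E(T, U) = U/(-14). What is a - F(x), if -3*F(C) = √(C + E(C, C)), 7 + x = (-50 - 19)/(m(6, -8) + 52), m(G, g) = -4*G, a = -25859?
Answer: -25859 + I*√6890/84 ≈ -25859.0 + 0.98817*I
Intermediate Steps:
E(T, U) = -U/14 (E(T, U) = U*(-1/14) = -U/14)
x = -265/28 (x = -7 + (-50 - 19)/(-4*6 + 52) = -7 - 69/(-24 + 52) = -7 - 69/28 = -265/28 ≈ -9.4643)
F(C) = -√182*√C/42 (F(C) = -√(C - C/14)/3 = -√182*√C/14/3 = -√182*√C/42)
a - F(x) = -25859 - (-1)*√182*√(-265/28)/42 = -25859 - (-1)*√182*I*√1855/14/42 = -25859 - (-1)*I*√6890/84 = -25859 + I*√6890/84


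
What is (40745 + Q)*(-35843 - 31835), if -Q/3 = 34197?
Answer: 4185613588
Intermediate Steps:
Q = -102591 (Q = -3*34197 = -102591)
(40745 + Q)*(-35843 - 31835) = (40745 - 102591)*(-35843 - 31835) = -61846*(-67678) = 4185613588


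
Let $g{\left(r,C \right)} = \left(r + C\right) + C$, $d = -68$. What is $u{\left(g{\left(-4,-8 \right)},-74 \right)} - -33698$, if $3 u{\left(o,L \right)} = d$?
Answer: $\frac{101026}{3} \approx 33675.0$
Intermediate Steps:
$g{\left(r,C \right)} = r + 2 C$ ($g{\left(r,C \right)} = \left(C + r\right) + C = r + 2 C$)
$u{\left(o,L \right)} = - \frac{68}{3}$ ($u{\left(o,L \right)} = \frac{1}{3} \left(-68\right) = - \frac{68}{3}$)
$u{\left(g{\left(-4,-8 \right)},-74 \right)} - -33698 = - \frac{68}{3} - -33698 = - \frac{68}{3} + 33698 = \frac{101026}{3}$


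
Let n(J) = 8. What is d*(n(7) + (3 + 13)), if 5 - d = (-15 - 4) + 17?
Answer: 168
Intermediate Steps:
d = 7 (d = 5 - ((-15 - 4) + 17) = 5 - (-19 + 17) = 5 - 1*(-2) = 5 + 2 = 7)
d*(n(7) + (3 + 13)) = 7*(8 + (3 + 13)) = 7*(8 + 16) = 7*24 = 168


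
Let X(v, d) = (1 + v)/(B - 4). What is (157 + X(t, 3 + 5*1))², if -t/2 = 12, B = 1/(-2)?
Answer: 2128681/81 ≈ 26280.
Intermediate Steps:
B = -½ ≈ -0.50000
t = -24 (t = -2*12 = -24)
X(v, d) = -2/9 - 2*v/9 (X(v, d) = (1 + v)/(-½ - 4) = (1 + v)/(-9/2) = (1 + v)*(-2/9) = -2/9 - 2*v/9)
(157 + X(t, 3 + 5*1))² = (157 + (-2/9 - 2/9*(-24)))² = (157 + (-2/9 + 16/3))² = (157 + 46/9)² = (1459/9)² = 2128681/81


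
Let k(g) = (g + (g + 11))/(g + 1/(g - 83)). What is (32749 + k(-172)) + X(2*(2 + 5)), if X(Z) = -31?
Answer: 1435129113/43861 ≈ 32720.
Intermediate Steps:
k(g) = (11 + 2*g)/(g + 1/(-83 + g)) (k(g) = (g + (11 + g))/(g + 1/(-83 + g)) = (11 + 2*g)/(g + 1/(-83 + g)))
(32749 + k(-172)) + X(2*(2 + 5)) = (32749 + (-913 - 155*(-172) + 2*(-172)²)/(1 + (-172)² - 83*(-172))) - 31 = (32749 + (-913 + 26660 + 2*29584)/(1 + 29584 + 14276)) - 31 = (32749 + (-913 + 26660 + 59168)/43861) - 31 = (32749 + (1/43861)*84915) - 31 = (32749 + 84915/43861) - 31 = 1436488804/43861 - 31 = 1435129113/43861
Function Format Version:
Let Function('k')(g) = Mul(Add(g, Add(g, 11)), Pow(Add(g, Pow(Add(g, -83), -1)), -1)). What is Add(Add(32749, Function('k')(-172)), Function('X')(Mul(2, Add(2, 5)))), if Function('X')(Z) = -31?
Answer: Rational(1435129113, 43861) ≈ 32720.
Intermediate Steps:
Function('k')(g) = Mul(Pow(Add(g, Pow(Add(-83, g), -1)), -1), Add(11, Mul(2, g))) (Function('k')(g) = Mul(Add(g, Add(11, g)), Pow(Add(g, Pow(Add(-83, g), -1)), -1)) = Mul(Add(11, Mul(2, g)), Pow(Add(g, Pow(Add(-83, g), -1)), -1)) = Mul(Pow(Add(g, Pow(Add(-83, g), -1)), -1), Add(11, Mul(2, g))))
Add(Add(32749, Function('k')(-172)), Function('X')(Mul(2, Add(2, 5)))) = Add(Add(32749, Mul(Pow(Add(1, Pow(-172, 2), Mul(-83, -172)), -1), Add(-913, Mul(-155, -172), Mul(2, Pow(-172, 2))))), -31) = Add(Add(32749, Mul(Pow(Add(1, 29584, 14276), -1), Add(-913, 26660, Mul(2, 29584)))), -31) = Add(Add(32749, Mul(Pow(43861, -1), Add(-913, 26660, 59168))), -31) = Add(Add(32749, Mul(Rational(1, 43861), 84915)), -31) = Add(Add(32749, Rational(84915, 43861)), -31) = Add(Rational(1436488804, 43861), -31) = Rational(1435129113, 43861)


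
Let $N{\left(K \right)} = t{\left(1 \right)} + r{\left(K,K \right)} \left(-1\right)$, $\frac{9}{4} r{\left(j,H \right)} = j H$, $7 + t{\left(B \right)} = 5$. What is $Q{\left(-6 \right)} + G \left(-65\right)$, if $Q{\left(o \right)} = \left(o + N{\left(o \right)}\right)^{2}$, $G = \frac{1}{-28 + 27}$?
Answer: $641$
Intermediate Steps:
$G = -1$ ($G = \frac{1}{-1} = -1$)
$t{\left(B \right)} = -2$ ($t{\left(B \right)} = -7 + 5 = -2$)
$r{\left(j,H \right)} = \frac{4 H j}{9}$ ($r{\left(j,H \right)} = \frac{4 j H}{9} = \frac{4 H j}{9}$)
$N{\left(K \right)} = -2 - \frac{4 K^{2}}{9}$ ($N{\left(K \right)} = -2 + \frac{4 K K}{9} \left(-1\right) = -2 + \frac{4 K^{2}}{9} \left(-1\right) = -2 - \frac{4 K^{2}}{9}$)
$Q{\left(o \right)} = \left(-2 + o - \frac{4 o^{2}}{9}\right)^{2}$ ($Q{\left(o \right)} = \left(o - \left(2 + \frac{4 o^{2}}{9}\right)\right)^{2} = \left(-2 + o - \frac{4 o^{2}}{9}\right)^{2}$)
$Q{\left(-6 \right)} + G \left(-65\right) = \frac{\left(18 - -54 + 4 \left(-6\right)^{2}\right)^{2}}{81} - -65 = \frac{\left(18 + 54 + 4 \cdot 36\right)^{2}}{81} + 65 = \frac{\left(18 + 54 + 144\right)^{2}}{81} + 65 = \frac{216^{2}}{81} + 65 = \frac{1}{81} \cdot 46656 + 65 = 576 + 65 = 641$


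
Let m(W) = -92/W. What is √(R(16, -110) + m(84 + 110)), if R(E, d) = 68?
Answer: 5*√25414/97 ≈ 8.2174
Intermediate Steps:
√(R(16, -110) + m(84 + 110)) = √(68 - 92/(84 + 110)) = √(68 - 92/194) = √(68 - 92*1/194) = √(68 - 46/97) = √(6550/97) = 5*√25414/97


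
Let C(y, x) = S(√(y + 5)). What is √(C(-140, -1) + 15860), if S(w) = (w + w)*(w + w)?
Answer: 2*√3830 ≈ 123.77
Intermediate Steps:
S(w) = 4*w² (S(w) = (2*w)*(2*w) = 4*w²)
C(y, x) = 20 + 4*y (C(y, x) = 4*(√(y + 5))² = 4*(√(5 + y))² = 4*(5 + y) = 20 + 4*y)
√(C(-140, -1) + 15860) = √((20 + 4*(-140)) + 15860) = √((20 - 560) + 15860) = √(-540 + 15860) = √15320 = 2*√3830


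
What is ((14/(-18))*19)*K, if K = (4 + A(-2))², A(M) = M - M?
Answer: -2128/9 ≈ -236.44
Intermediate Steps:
A(M) = 0
K = 16 (K = (4 + 0)² = 4² = 16)
((14/(-18))*19)*K = ((14/(-18))*19)*16 = ((14*(-1/18))*19)*16 = -7/9*19*16 = -133/9*16 = -2128/9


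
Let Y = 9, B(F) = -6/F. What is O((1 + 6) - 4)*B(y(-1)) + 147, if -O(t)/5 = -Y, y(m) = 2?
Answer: 12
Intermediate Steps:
O(t) = 45 (O(t) = -(-5)*9 = -5*(-9) = 45)
O((1 + 6) - 4)*B(y(-1)) + 147 = 45*(-6/2) + 147 = 45*(-6*½) + 147 = 45*(-3) + 147 = -135 + 147 = 12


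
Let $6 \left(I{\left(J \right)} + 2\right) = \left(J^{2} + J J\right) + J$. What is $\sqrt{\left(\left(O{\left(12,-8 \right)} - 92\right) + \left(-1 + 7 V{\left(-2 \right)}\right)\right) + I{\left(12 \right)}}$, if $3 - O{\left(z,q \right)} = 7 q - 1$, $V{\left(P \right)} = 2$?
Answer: $\sqrt{29} \approx 5.3852$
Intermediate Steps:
$O{\left(z,q \right)} = 4 - 7 q$ ($O{\left(z,q \right)} = 3 - \left(7 q - 1\right) = 3 - \left(-1 + 7 q\right) = 4 - 7 q$)
$I{\left(J \right)} = -2 + \frac{J^{2}}{3} + \frac{J}{6}$ ($I{\left(J \right)} = -2 + \frac{\left(J^{2} + J J\right) + J}{6} = -2 + \frac{\left(J^{2} + J^{2}\right) + J}{6} = -2 + \frac{2 J^{2} + J}{6} = -2 + \frac{J + 2 J^{2}}{6} = -2 + \left(\frac{J^{2}}{3} + \frac{J}{6}\right) = -2 + \frac{J^{2}}{3} + \frac{J}{6}$)
$\sqrt{\left(\left(O{\left(12,-8 \right)} - 92\right) + \left(-1 + 7 V{\left(-2 \right)}\right)\right) + I{\left(12 \right)}} = \sqrt{\left(\left(\left(4 - -56\right) - 92\right) + \left(-1 + 7 \cdot 2\right)\right) + \left(-2 + \frac{12^{2}}{3} + \frac{1}{6} \cdot 12\right)} = \sqrt{\left(\left(\left(4 + 56\right) - 92\right) + \left(-1 + 14\right)\right) + \left(-2 + \frac{1}{3} \cdot 144 + 2\right)} = \sqrt{\left(\left(60 - 92\right) + 13\right) + \left(-2 + 48 + 2\right)} = \sqrt{\left(-32 + 13\right) + 48} = \sqrt{-19 + 48} = \sqrt{29}$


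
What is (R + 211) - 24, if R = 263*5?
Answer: 1502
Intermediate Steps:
R = 1315
(R + 211) - 24 = (1315 + 211) - 24 = 1526 - 24 = 1502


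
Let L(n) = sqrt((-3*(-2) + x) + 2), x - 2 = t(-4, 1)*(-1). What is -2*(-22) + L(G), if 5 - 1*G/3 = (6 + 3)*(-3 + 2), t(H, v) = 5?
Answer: 44 + sqrt(5) ≈ 46.236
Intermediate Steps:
G = 42 (G = 15 - 3*(6 + 3)*(-3 + 2) = 15 - 27*(-1) = 15 - 3*(-9) = 15 + 27 = 42)
x = -3 (x = 2 + 5*(-1) = 2 - 5 = -3)
L(n) = sqrt(5) (L(n) = sqrt((-3*(-2) - 3) + 2) = sqrt((6 - 3) + 2) = sqrt(3 + 2) = sqrt(5))
-2*(-22) + L(G) = -2*(-22) + sqrt(5) = 44 + sqrt(5)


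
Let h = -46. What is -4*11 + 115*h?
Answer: -5334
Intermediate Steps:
-4*11 + 115*h = -4*11 + 115*(-46) = -44 - 5290 = -5334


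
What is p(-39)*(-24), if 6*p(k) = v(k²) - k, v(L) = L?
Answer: -6240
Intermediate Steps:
p(k) = -k/6 + k²/6 (p(k) = (k² - k)/6 = -k/6 + k²/6)
p(-39)*(-24) = ((⅙)*(-39)*(-1 - 39))*(-24) = ((⅙)*(-39)*(-40))*(-24) = 260*(-24) = -6240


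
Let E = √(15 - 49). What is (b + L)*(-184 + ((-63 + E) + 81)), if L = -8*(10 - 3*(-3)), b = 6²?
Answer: 19256 - 116*I*√34 ≈ 19256.0 - 676.39*I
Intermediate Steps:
E = I*√34 (E = √(-34) = I*√34 ≈ 5.8309*I)
b = 36
L = -152 (L = -8*(10 + 9) = -8*19 = -152)
(b + L)*(-184 + ((-63 + E) + 81)) = (36 - 152)*(-184 + ((-63 + I*√34) + 81)) = -116*(-184 + (18 + I*√34)) = -116*(-166 + I*√34) = 19256 - 116*I*√34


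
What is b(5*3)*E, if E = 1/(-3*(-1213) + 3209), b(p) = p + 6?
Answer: 21/6848 ≈ 0.0030666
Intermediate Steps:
b(p) = 6 + p
E = 1/6848 (E = 1/(3639 + 3209) = 1/6848 ≈ 0.00014603)
b(5*3)*E = (6 + 5*3)*(1/6848) = (6 + 15)*(1/6848) = 21*(1/6848) = 21/6848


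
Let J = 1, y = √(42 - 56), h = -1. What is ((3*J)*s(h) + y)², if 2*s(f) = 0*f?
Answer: -14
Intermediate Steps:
y = I*√14 (y = √(-14) = I*√14 ≈ 3.7417*I)
s(f) = 0 (s(f) = (0*f)/2 = (½)*0 = 0)
((3*J)*s(h) + y)² = ((3*1)*0 + I*√14)² = (3*0 + I*√14)² = (0 + I*√14)² = (I*√14)² = -14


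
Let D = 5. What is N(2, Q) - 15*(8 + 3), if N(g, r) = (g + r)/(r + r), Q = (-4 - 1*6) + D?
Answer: -1647/10 ≈ -164.70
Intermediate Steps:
Q = -5 (Q = (-4 - 1*6) + 5 = (-4 - 6) + 5 = -10 + 5 = -5)
N(g, r) = (g + r)/(2*r) (N(g, r) = (g + r)/((2*r)) = (g + r)*(1/(2*r)) = (g + r)/(2*r))
N(2, Q) - 15*(8 + 3) = (½)*(2 - 5)/(-5) - 15*(8 + 3) = (½)*(-⅕)*(-3) - 15*11 = 3/10 - 165 = -1647/10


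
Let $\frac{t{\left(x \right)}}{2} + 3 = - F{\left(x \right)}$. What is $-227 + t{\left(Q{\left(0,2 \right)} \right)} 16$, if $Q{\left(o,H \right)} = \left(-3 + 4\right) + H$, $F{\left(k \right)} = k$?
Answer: $-419$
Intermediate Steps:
$Q{\left(o,H \right)} = 1 + H$
$t{\left(x \right)} = -6 - 2 x$ ($t{\left(x \right)} = -6 + 2 \left(- x\right) = -6 - 2 x$)
$-227 + t{\left(Q{\left(0,2 \right)} \right)} 16 = -227 + \left(-6 - 2 \left(1 + 2\right)\right) 16 = -227 + \left(-6 - 6\right) 16 = -227 - 192 = -419$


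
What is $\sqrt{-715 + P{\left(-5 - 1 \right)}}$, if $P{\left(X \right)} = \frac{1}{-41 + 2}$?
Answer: $\frac{i \sqrt{1087554}}{39} \approx 26.74 i$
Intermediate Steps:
$P{\left(X \right)} = - \frac{1}{39}$ ($P{\left(X \right)} = \frac{1}{-39} = - \frac{1}{39}$)
$\sqrt{-715 + P{\left(-5 - 1 \right)}} = \sqrt{-715 - \frac{1}{39}} = \sqrt{- \frac{27886}{39}} = \frac{i \sqrt{1087554}}{39}$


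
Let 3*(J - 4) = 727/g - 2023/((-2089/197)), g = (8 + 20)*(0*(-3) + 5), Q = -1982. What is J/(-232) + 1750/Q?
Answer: -238383299933/201720190560 ≈ -1.1818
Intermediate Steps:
g = 140 (g = 28*(0 + 5) = 28*5 = 140)
J = 60822563/877380 (J = 4 + (727/140 - 2023/((-2089/197)))/3 = 4 + (727*(1/140) - 2023/((-2089*1/197)))/3 = 4 + (727/140 - 2023/(-2089/197))/3 = 4 + (727/140 - 2023*(-197/2089))/3 = 4 + (727/140 + 398531/2089)/3 = 4 + (1/3)*(57313043/292460) = 4 + 57313043/877380 = 60822563/877380 ≈ 69.323)
J/(-232) + 1750/Q = (60822563/877380)/(-232) + 1750/(-1982) = (60822563/877380)*(-1/232) + 1750*(-1/1982) = -60822563/203552160 - 875/991 = -238383299933/201720190560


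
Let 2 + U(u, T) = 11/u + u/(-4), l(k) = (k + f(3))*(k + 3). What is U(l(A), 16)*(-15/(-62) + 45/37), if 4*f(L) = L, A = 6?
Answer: -73724915/2973024 ≈ -24.798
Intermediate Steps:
f(L) = L/4
l(k) = (3 + k)*(¾ + k) (l(k) = (k + (¼)*3)*(k + 3) = (k + ¾)*(3 + k) = (¾ + k)*(3 + k) = (3 + k)*(¾ + k))
U(u, T) = -2 + 11/u - u/4 (U(u, T) = -2 + (11/u + u/(-4)) = -2 + (11/u + u*(-¼)) = -2 + (11/u - u/4) = -2 + 11/u - u/4)
U(l(A), 16)*(-15/(-62) + 45/37) = (-2 + 11/(9/4 + 6² + (15/4)*6) - (9/4 + 6² + (15/4)*6)/4)*(-15/(-62) + 45/37) = (-2 + 11/(9/4 + 36 + 45/2) - (9/4 + 36 + 45/2)/4)*(-15*(-1/62) + 45*(1/37)) = (-2 + 11/(243/4) - ¼*243/4)*(15/62 + 45/37) = (-2 + 11*(4/243) - 243/16)*(3345/2294) = (-2 + 44/243 - 243/16)*(3345/2294) = -66121/3888*3345/2294 = -73724915/2973024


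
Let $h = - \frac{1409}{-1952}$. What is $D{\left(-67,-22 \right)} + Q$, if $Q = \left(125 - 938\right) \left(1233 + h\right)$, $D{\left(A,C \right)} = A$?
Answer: $- \frac{1958017709}{1952} \approx -1.0031 \cdot 10^{6}$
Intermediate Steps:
$h = \frac{1409}{1952}$ ($h = \left(-1409\right) \left(- \frac{1}{1952}\right) = \frac{1409}{1952} \approx 0.72182$)
$Q = - \frac{1957886925}{1952}$ ($Q = \left(125 - 938\right) \left(1233 + \frac{1409}{1952}\right) = \left(-813\right) \frac{2408225}{1952} = - \frac{1957886925}{1952} \approx -1.003 \cdot 10^{6}$)
$D{\left(-67,-22 \right)} + Q = -67 - \frac{1957886925}{1952} = - \frac{1958017709}{1952}$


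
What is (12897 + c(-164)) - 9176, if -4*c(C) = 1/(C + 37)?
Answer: 1890269/508 ≈ 3721.0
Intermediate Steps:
c(C) = -1/(4*(37 + C)) (c(C) = -1/(4*(C + 37)) = -1/(4*(37 + C)))
(12897 + c(-164)) - 9176 = (12897 - 1/(148 + 4*(-164))) - 9176 = (12897 - 1/(148 - 656)) - 9176 = (12897 - 1/(-508)) - 9176 = (12897 - 1*(-1/508)) - 9176 = (12897 + 1/508) - 9176 = 6551677/508 - 9176 = 1890269/508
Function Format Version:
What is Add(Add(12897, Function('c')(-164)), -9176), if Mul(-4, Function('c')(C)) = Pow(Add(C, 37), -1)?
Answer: Rational(1890269, 508) ≈ 3721.0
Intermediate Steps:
Function('c')(C) = Mul(Rational(-1, 4), Pow(Add(37, C), -1)) (Function('c')(C) = Mul(Rational(-1, 4), Pow(Add(C, 37), -1)) = Mul(Rational(-1, 4), Pow(Add(37, C), -1)))
Add(Add(12897, Function('c')(-164)), -9176) = Add(Add(12897, Mul(-1, Pow(Add(148, Mul(4, -164)), -1))), -9176) = Add(Add(12897, Mul(-1, Pow(Add(148, -656), -1))), -9176) = Add(Add(12897, Mul(-1, Pow(-508, -1))), -9176) = Add(Add(12897, Mul(-1, Rational(-1, 508))), -9176) = Add(Add(12897, Rational(1, 508)), -9176) = Add(Rational(6551677, 508), -9176) = Rational(1890269, 508)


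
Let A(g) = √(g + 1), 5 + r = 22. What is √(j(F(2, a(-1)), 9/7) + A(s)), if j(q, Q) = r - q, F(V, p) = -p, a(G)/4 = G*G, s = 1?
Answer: √(21 + √2) ≈ 4.7344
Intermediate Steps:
r = 17 (r = -5 + 22 = 17)
A(g) = √(1 + g)
a(G) = 4*G² (a(G) = 4*(G*G) = 4*G²)
j(q, Q) = 17 - q
√(j(F(2, a(-1)), 9/7) + A(s)) = √((17 - (-1)*4*(-1)²) + √(1 + 1)) = √((17 - (-1)*4*1) + √2) = √((17 - (-1)*4) + √2) = √((17 - 1*(-4)) + √2) = √((17 + 4) + √2) = √(21 + √2)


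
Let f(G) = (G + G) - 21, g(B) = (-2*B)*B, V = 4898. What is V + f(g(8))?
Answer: 4621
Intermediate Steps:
g(B) = -2*B²
f(G) = -21 + 2*G (f(G) = 2*G - 21 = -21 + 2*G)
V + f(g(8)) = 4898 + (-21 + 2*(-2*8²)) = 4898 + (-21 + 2*(-2*64)) = 4898 + (-21 + 2*(-128)) = 4898 + (-21 - 256) = 4898 - 277 = 4621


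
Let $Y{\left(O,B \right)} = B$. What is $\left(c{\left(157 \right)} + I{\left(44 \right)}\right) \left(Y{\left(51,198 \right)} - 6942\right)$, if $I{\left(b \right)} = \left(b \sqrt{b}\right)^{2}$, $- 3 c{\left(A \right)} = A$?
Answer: $-574127960$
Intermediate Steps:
$c{\left(A \right)} = - \frac{A}{3}$
$I{\left(b \right)} = b^{3}$ ($I{\left(b \right)} = \left(b^{\frac{3}{2}}\right)^{2} = b^{3}$)
$\left(c{\left(157 \right)} + I{\left(44 \right)}\right) \left(Y{\left(51,198 \right)} - 6942\right) = \left(\left(- \frac{1}{3}\right) 157 + 44^{3}\right) \left(198 - 6942\right) = \left(- \frac{157}{3} + 85184\right) \left(-6744\right) = \frac{255395}{3} \left(-6744\right) = -574127960$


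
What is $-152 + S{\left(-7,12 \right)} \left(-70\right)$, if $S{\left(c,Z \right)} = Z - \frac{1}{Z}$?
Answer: $- \frac{5917}{6} \approx -986.17$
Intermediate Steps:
$-152 + S{\left(-7,12 \right)} \left(-70\right) = -152 + \left(12 - \frac{1}{12}\right) \left(-70\right) = -152 + \frac{143}{12} \left(-70\right) = -152 - \frac{5005}{6} = - \frac{5917}{6}$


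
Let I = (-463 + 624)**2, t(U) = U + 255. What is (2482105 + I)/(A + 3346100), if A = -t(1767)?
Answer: 1254013/1672039 ≈ 0.74999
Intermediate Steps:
t(U) = 255 + U
A = -2022 (A = -(255 + 1767) = -1*2022 = -2022)
I = 25921 (I = 161**2 = 25921)
(2482105 + I)/(A + 3346100) = (2482105 + 25921)/(-2022 + 3346100) = 2508026/3344078 = 2508026*(1/3344078) = 1254013/1672039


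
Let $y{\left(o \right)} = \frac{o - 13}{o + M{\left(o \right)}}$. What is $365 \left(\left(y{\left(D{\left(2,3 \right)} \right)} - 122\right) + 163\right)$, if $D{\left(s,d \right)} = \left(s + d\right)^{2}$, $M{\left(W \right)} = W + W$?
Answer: $\frac{75117}{5} \approx 15023.0$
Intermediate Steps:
$M{\left(W \right)} = 2 W$
$D{\left(s,d \right)} = \left(d + s\right)^{2}$
$y{\left(o \right)} = \frac{-13 + o}{3 o}$ ($y{\left(o \right)} = \frac{o - 13}{o + 2 o} = \frac{-13 + o}{3 o}$)
$365 \left(\left(y{\left(D{\left(2,3 \right)} \right)} - 122\right) + 163\right) = 365 \left(\left(\frac{-13 + \left(3 + 2\right)^{2}}{3 \left(3 + 2\right)^{2}} - 122\right) + 163\right) = 365 \left(\left(\frac{-13 + 5^{2}}{3 \cdot 5^{2}} - 122\right) + 163\right) = 365 \left(\left(\frac{-13 + 25}{3 \cdot 25} - 122\right) + 163\right) = 365 \left(\left(\frac{1}{3} \cdot \frac{1}{25} \cdot 12 - 122\right) + 163\right) = 365 \left(\left(\frac{4}{25} - 122\right) + 163\right) = 365 \left(- \frac{3046}{25} + 163\right) = 365 \cdot \frac{1029}{25} = \frac{75117}{5}$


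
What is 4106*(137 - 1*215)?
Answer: -320268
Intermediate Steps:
4106*(137 - 1*215) = 4106*(137 - 215) = 4106*(-78) = -320268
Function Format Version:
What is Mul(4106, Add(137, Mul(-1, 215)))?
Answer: -320268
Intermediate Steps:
Mul(4106, Add(137, Mul(-1, 215))) = Mul(4106, Add(137, -215)) = Mul(4106, -78) = -320268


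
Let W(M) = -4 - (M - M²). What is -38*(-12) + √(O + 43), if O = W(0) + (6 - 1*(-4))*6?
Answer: 456 + 3*√11 ≈ 465.95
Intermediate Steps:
W(M) = -4 + M² - M (W(M) = -4 + (M² - M) = -4 + M² - M)
O = 56 (O = (-4 + 0² - 1*0) + (6 - 1*(-4))*6 = (-4 + 0 + 0) + (6 + 4)*6 = -4 + 10*6 = -4 + 60 = 56)
-38*(-12) + √(O + 43) = -38*(-12) + √(56 + 43) = 456 + √99 = 456 + 3*√11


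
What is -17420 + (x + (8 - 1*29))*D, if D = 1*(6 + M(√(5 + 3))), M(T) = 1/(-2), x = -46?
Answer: -35577/2 ≈ -17789.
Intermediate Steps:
M(T) = -½
D = 11/2 (D = 1*(6 - ½) = 1*(11/2) = 11/2 ≈ 5.5000)
-17420 + (x + (8 - 1*29))*D = -17420 + (-46 + (8 - 1*29))*(11/2) = -17420 + (-46 + (8 - 29))*(11/2) = -17420 + (-46 - 21)*(11/2) = -17420 - 67*11/2 = -17420 - 737/2 = -35577/2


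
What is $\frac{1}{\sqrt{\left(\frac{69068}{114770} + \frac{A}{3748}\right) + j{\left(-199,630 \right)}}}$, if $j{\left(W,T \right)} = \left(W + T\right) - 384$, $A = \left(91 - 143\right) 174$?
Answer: $\frac{\sqrt{14516227037197415}}{809910501} \approx 0.14876$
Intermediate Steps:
$A = -9048$ ($A = \left(-52\right) 174 = -9048$)
$j{\left(W,T \right)} = -384 + T + W$ ($j{\left(W,T \right)} = \left(T + W\right) - 384 = -384 + T + W$)
$\frac{1}{\sqrt{\left(\frac{69068}{114770} + \frac{A}{3748}\right) + j{\left(-199,630 \right)}}} = \frac{1}{\sqrt{\left(\frac{69068}{114770} - \frac{9048}{3748}\right) - -47}} = \frac{1}{\sqrt{\left(69068 \cdot \frac{1}{114770} - \frac{2262}{937}\right) + 47}} = \frac{1}{\sqrt{\left(\frac{34534}{57385} - \frac{2262}{937}\right) + 47}} = \frac{1}{\sqrt{- \frac{97446512}{53769745} + 47}} = \frac{1}{\sqrt{\frac{2429731503}{53769745}}} = \frac{1}{\frac{3}{53769745} \sqrt{14516227037197415}} = \frac{\sqrt{14516227037197415}}{809910501}$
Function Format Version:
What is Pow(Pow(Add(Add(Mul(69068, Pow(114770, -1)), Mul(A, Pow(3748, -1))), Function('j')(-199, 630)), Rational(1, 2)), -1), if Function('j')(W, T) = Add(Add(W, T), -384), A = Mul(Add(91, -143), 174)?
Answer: Mul(Rational(1, 809910501), Pow(14516227037197415, Rational(1, 2))) ≈ 0.14876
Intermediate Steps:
A = -9048 (A = Mul(-52, 174) = -9048)
Function('j')(W, T) = Add(-384, T, W) (Function('j')(W, T) = Add(Add(T, W), -384) = Add(-384, T, W))
Pow(Pow(Add(Add(Mul(69068, Pow(114770, -1)), Mul(A, Pow(3748, -1))), Function('j')(-199, 630)), Rational(1, 2)), -1) = Pow(Pow(Add(Add(Mul(69068, Pow(114770, -1)), Mul(-9048, Pow(3748, -1))), Add(-384, 630, -199)), Rational(1, 2)), -1) = Pow(Pow(Add(Add(Mul(69068, Rational(1, 114770)), Mul(-9048, Rational(1, 3748))), 47), Rational(1, 2)), -1) = Pow(Pow(Add(Add(Rational(34534, 57385), Rational(-2262, 937)), 47), Rational(1, 2)), -1) = Pow(Pow(Add(Rational(-97446512, 53769745), 47), Rational(1, 2)), -1) = Pow(Pow(Rational(2429731503, 53769745), Rational(1, 2)), -1) = Pow(Mul(Rational(3, 53769745), Pow(14516227037197415, Rational(1, 2))), -1) = Mul(Rational(1, 809910501), Pow(14516227037197415, Rational(1, 2)))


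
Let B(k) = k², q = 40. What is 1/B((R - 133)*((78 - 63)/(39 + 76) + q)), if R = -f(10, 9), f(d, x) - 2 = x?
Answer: 529/17665599744 ≈ 2.9945e-8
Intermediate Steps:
f(d, x) = 2 + x
R = -11 (R = -(2 + 9) = -1*11 = -11)
1/B((R - 133)*((78 - 63)/(39 + 76) + q)) = 1/(((-11 - 133)*((78 - 63)/(39 + 76) + 40))²) = 1/((-144*(15/115 + 40))²) = 1/((-144*(15*(1/115) + 40))²) = 1/((-144*(3/23 + 40))²) = 1/((-144*923/23)²) = 1/((-132912/23)²) = 1/(17665599744/529) = 529/17665599744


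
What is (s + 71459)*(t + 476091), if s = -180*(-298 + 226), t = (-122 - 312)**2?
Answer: 56091951293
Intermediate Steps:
t = 188356 (t = (-434)**2 = 188356)
s = 12960 (s = -180*(-72) = 12960)
(s + 71459)*(t + 476091) = (12960 + 71459)*(188356 + 476091) = 84419*664447 = 56091951293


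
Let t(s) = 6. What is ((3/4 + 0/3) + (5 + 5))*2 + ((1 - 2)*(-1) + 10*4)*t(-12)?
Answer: 535/2 ≈ 267.50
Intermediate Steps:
((3/4 + 0/3) + (5 + 5))*2 + ((1 - 2)*(-1) + 10*4)*t(-12) = ((3/4 + 0/3) + (5 + 5))*2 + ((1 - 2)*(-1) + 10*4)*6 = ((3*(¼) + 0*(⅓)) + 10)*2 + (-1*(-1) + 40)*6 = ((¾ + 0) + 10)*2 + (1 + 40)*6 = (¾ + 10)*2 + 41*6 = (43/4)*2 + 246 = 43/2 + 246 = 535/2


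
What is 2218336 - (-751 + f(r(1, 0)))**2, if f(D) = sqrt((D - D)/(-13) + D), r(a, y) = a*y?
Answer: 1654335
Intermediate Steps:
f(D) = sqrt(D) (f(D) = sqrt(0*(-1/13) + D) = sqrt(0 + D) = sqrt(D))
2218336 - (-751 + f(r(1, 0)))**2 = 2218336 - (-751 + sqrt(1*0))**2 = 2218336 - (-751 + sqrt(0))**2 = 2218336 - (-751 + 0)**2 = 2218336 - 1*(-751)**2 = 2218336 - 1*564001 = 2218336 - 564001 = 1654335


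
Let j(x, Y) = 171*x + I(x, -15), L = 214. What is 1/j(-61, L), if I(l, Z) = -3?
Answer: -1/10434 ≈ -9.5841e-5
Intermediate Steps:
j(x, Y) = -3 + 171*x (j(x, Y) = 171*x - 3 = -3 + 171*x)
1/j(-61, L) = 1/(-3 + 171*(-61)) = 1/(-3 - 10431) = 1/(-10434) = -1/10434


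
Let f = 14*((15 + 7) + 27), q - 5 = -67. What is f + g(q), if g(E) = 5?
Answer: 691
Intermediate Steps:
q = -62 (q = 5 - 67 = -62)
f = 686 (f = 14*(22 + 27) = 14*49 = 686)
f + g(q) = 686 + 5 = 691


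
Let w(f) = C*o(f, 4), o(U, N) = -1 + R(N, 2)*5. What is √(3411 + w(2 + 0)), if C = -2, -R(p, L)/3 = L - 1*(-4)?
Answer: √3593 ≈ 59.942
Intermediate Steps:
R(p, L) = -12 - 3*L (R(p, L) = -3*(L - 1*(-4)) = -3*(L + 4) = -3*(4 + L) = -12 - 3*L)
o(U, N) = -91 (o(U, N) = -1 + (-12 - 3*2)*5 = -1 + (-12 - 6)*5 = -1 - 18*5 = -1 - 90 = -91)
w(f) = 182 (w(f) = -2*(-91) = 182)
√(3411 + w(2 + 0)) = √(3411 + 182) = √3593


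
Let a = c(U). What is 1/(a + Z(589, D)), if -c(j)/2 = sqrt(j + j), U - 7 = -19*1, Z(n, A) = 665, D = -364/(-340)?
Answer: 665/442321 + 4*I*sqrt(6)/442321 ≈ 0.0015034 + 2.2151e-5*I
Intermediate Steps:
D = 91/85 (D = -364*(-1/340) = 91/85 ≈ 1.0706)
U = -12 (U = 7 - 19*1 = 7 - 19 = -12)
c(j) = -2*sqrt(2)*sqrt(j) (c(j) = -2*sqrt(j + j) = -2*sqrt(2)*sqrt(j))
a = -4*I*sqrt(6) (a = -2*sqrt(2)*sqrt(-12) = -2*sqrt(2)*2*I*sqrt(3) = -4*I*sqrt(6) ≈ -9.798*I)
1/(a + Z(589, D)) = 1/(-4*I*sqrt(6) + 665) = 1/(665 - 4*I*sqrt(6))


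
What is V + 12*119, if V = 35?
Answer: 1463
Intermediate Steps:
V + 12*119 = 35 + 12*119 = 35 + 1428 = 1463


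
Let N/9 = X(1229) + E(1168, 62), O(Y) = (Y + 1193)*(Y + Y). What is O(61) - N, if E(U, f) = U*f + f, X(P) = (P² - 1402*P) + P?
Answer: 1403178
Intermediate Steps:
X(P) = P² - 1401*P
O(Y) = 2*Y*(1193 + Y) (O(Y) = (1193 + Y)*(2*Y) = 2*Y*(1193 + Y))
E(U, f) = f + U*f
N = -1250190 (N = 9*(1229*(-1401 + 1229) + 62*(1 + 1168)) = 9*(1229*(-172) + 62*1169) = 9*(-211388 + 72478) = 9*(-138910) = -1250190)
O(61) - N = 2*61*(1193 + 61) - 1*(-1250190) = 2*61*1254 + 1250190 = 152988 + 1250190 = 1403178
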